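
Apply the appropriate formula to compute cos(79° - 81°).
cos(79° - 81°) = cos 79° cos 81° + sin 79° sin 81° = 0.9994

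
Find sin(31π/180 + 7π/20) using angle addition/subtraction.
sin(31π/180 + 7π/20) = sin 31π/180 cos 7π/20 + cos 31π/180 sin 7π/20 = 0.9976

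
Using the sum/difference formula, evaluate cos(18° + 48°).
cos(18° + 48°) = cos 18° cos 48° - sin 18° sin 48° = 0.4067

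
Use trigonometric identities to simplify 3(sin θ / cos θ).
3(sin θ / cos θ) = 3(tan θ) (using Quotient identity)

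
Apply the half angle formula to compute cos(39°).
cos(39°) = √((1 + cos 78°)/2) = 0.7771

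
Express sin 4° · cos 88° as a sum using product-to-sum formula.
sin 4° cos 88° = (1/2)[sin(4°+88°) + sin(4°-88°)]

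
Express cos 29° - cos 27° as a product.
cos 29° - cos 27° = -2 sin(28°) sin(1°)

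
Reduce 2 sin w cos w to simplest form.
2 sin w cos w = sin(2w) (using Double angle)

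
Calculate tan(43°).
tan(43°) = 0.9325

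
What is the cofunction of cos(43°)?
cos(43°) = sin(90° - 43°) = sin(47°)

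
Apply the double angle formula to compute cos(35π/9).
cos(35π/9) = cos²35π/18 - sin²35π/18 = 0.9397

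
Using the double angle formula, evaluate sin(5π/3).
sin(5π/3) = 2 sin 5π/6 cos 5π/6 = -√3/2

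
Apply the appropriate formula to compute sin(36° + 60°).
sin(36° + 60°) = sin 36° cos 60° + cos 36° sin 60° = 0.9945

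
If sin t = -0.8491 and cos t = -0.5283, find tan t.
tan t = sin t / cos t = 1.607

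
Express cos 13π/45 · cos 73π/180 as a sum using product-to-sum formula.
cos 13π/45 cos 73π/180 = (1/2)[cos(13π/45-73π/180) + cos(13π/45+73π/180)]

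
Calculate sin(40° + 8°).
sin(40° + 8°) = sin 40° cos 8° + cos 40° sin 8° = 0.7431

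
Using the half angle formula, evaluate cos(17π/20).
cos(17π/20) = -√((1 + cos 17π/10)/2) = -0.891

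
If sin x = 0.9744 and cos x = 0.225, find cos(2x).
cos(2x) = cos²x - sin²x = -0.8988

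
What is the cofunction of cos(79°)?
cos(79°) = sin(90° - 79°) = sin(11°)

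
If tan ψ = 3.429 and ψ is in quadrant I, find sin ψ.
sin ψ = 0.96 (using tan²ψ + 1 = sec²ψ)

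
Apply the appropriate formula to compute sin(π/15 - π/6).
sin(π/15 - π/6) = sin π/15 cos π/6 - cos π/15 sin π/6 = -0.309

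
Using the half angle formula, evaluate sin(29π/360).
sin(29π/360) = √((1 - cos 29π/180)/2) = 0.2504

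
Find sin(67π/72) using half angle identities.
sin(67π/72) = √((1 - cos 67π/36)/2) = 0.2164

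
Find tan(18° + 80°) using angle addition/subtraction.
tan(18° + 80°) = (tan 18° + tan 80°)/(1 - tan 18° tan 80°) = -7.115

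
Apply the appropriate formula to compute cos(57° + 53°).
cos(57° + 53°) = cos 57° cos 53° - sin 57° sin 53° = -0.342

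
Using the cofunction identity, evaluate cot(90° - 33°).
cot(90° - 33°) = tan(33°) = 0.6494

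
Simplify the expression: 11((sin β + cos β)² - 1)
11((sin β + cos β)² - 1) = 11(sin(2β)) (using Pythagorean + double angle)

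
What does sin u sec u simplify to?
sin u sec u = tan u (using Reciprocal + quotient)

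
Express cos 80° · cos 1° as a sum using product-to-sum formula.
cos 80° cos 1° = (1/2)[cos(80°-1°) + cos(80°+1°)]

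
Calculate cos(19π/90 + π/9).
cos(19π/90 + π/9) = cos 19π/90 cos π/9 - sin 19π/90 sin π/9 = 0.5299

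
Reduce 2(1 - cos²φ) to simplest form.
2(1 - cos²φ) = 2(sin²φ) (using Pythagorean identity)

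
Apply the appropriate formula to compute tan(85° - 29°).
tan(85° - 29°) = (tan 85° - tan 29°)/(1 + tan 85° tan 29°) = 1.483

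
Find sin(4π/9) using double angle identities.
sin(4π/9) = 2 sin 2π/9 cos 2π/9 = 0.9848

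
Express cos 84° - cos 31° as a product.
cos 84° - cos 31° = -2 sin(57.5°) sin(26.5°)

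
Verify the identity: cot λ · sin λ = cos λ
LHS = (cos λ/sin λ) · sin λ = cos λ = RHS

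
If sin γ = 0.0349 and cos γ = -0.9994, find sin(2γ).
sin(2γ) = 2 sin γ cos γ = -0.06976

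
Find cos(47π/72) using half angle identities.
cos(47π/72) = -√((1 + cos 47π/36)/2) = -0.4617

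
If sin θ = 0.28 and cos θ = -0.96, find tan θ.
tan θ = sin θ / cos θ = -0.2917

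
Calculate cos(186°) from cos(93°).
cos(186°) = 1 - 2sin²93° = -0.9945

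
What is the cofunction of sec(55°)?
sec(55°) = csc(90° - 55°) = csc(35°)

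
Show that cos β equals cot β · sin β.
RHS = (cos β/sin β) · sin β = cos β = LHS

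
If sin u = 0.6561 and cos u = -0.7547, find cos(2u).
cos(2u) = cos²u - sin²u = 0.1391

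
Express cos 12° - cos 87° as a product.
cos 12° - cos 87° = -2 sin(49.5°) sin(-37.5°)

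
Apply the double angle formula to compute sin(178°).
sin(178°) = 2 sin 89° cos 89° = 0.0349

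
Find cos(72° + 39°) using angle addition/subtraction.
cos(72° + 39°) = cos 72° cos 39° - sin 72° sin 39° = -0.3584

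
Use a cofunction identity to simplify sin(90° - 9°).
sin(90° - 9°) = cos(9°)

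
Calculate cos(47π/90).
cos(47π/90) = -0.06976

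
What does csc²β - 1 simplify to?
csc²β - 1 = cot²β (using Pythagorean identity)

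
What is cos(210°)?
cos(210°) = -√3/2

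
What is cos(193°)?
cos(193°) = -0.9744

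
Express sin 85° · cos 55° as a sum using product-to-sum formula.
sin 85° cos 55° = (1/2)[sin(85°+55°) + sin(85°-55°)]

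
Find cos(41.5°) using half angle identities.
cos(41.5°) = √((1 + cos 83°)/2) = 0.749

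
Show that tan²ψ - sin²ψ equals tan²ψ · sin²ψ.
LHS = sin²ψ/cos²ψ - sin²ψ = sin²ψ(1/cos²ψ - 1) = sin²ψ · (1 - cos²ψ)/cos²ψ = sin²ψ · sin²ψ/cos²ψ = sin²ψ · tan²ψ = RHS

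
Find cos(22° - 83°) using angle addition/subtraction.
cos(22° - 83°) = cos 22° cos 83° + sin 22° sin 83° = 0.4848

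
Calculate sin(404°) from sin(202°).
sin(404°) = 2 sin 202° cos 202° = 0.6947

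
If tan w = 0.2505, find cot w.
cot w = 1/tan w = 3.992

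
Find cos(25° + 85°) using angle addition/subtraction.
cos(25° + 85°) = cos 25° cos 85° - sin 25° sin 85° = -0.342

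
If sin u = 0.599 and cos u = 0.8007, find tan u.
tan u = sin u / cos u = 0.7481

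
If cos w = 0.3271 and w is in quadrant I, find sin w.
sin w = 0.945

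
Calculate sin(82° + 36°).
sin(82° + 36°) = sin 82° cos 36° + cos 82° sin 36° = 0.8829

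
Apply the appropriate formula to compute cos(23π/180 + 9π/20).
cos(23π/180 + 9π/20) = cos 23π/180 cos 9π/20 - sin 23π/180 sin 9π/20 = -0.2419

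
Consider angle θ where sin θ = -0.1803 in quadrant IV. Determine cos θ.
cos θ = √(1 - sin²θ) = 0.9836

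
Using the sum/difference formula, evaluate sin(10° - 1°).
sin(10° - 1°) = sin 10° cos 1° - cos 10° sin 1° = 0.1564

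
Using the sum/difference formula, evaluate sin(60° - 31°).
sin(60° - 31°) = sin 60° cos 31° - cos 60° sin 31° = 0.4848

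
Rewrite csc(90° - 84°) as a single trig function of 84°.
csc(90° - 84°) = sec(84°)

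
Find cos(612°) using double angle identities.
cos(612°) = cos²306° - sin²306° = -0.309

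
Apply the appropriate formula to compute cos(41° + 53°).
cos(41° + 53°) = cos 41° cos 53° - sin 41° sin 53° = -0.06976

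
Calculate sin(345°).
sin(345°) = -(√6-√2)/4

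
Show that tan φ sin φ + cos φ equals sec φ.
LHS = sin²φ/cos φ + cos φ = (sin²φ + cos²φ)/cos φ = 1/cos φ = sec φ = RHS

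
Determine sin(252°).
sin(252°) = -0.9511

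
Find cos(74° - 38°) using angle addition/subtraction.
cos(74° - 38°) = cos 74° cos 38° + sin 74° sin 38° = 0.809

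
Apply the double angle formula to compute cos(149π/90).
cos(149π/90) = cos²149π/180 - sin²149π/180 = 0.4695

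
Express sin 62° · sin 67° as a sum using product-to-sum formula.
sin 62° sin 67° = (1/2)[cos(62°-67°) - cos(62°+67°)]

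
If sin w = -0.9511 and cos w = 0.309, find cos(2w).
cos(2w) = cos²w - sin²w = -0.8091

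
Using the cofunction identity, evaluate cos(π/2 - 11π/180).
cos(π/2 - 11π/180) = sin(11π/180) = 0.1908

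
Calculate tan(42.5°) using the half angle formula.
tan(42.5°) = sin 85° / (1 + cos 85°) = 0.9163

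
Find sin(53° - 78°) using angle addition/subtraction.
sin(53° - 78°) = sin 53° cos 78° - cos 53° sin 78° = -0.4226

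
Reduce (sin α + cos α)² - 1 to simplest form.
(sin α + cos α)² - 1 = sin(2α) (using Pythagorean + double angle)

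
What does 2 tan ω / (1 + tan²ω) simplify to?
2 tan ω / (1 + tan²ω) = sin(2ω) (using Double angle)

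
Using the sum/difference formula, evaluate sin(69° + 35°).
sin(69° + 35°) = sin 69° cos 35° + cos 69° sin 35° = 0.9703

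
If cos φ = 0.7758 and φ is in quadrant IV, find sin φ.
sin φ = -0.631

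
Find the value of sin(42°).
sin(42°) = 0.6691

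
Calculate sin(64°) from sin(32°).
sin(64°) = 2 sin 32° cos 32° = 0.8988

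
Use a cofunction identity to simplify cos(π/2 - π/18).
cos(π/2 - π/18) = sin(π/18)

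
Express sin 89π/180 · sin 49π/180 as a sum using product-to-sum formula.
sin 89π/180 sin 49π/180 = (1/2)[cos(89π/180-49π/180) - cos(89π/180+49π/180)]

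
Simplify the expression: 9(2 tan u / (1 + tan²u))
9(2 tan u / (1 + tan²u)) = 9(sin(2u)) (using Double angle)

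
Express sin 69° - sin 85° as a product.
sin 69° - sin 85° = 2 cos(77°) sin(-8°)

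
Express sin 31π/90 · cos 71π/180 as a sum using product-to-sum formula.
sin 31π/90 cos 71π/180 = (1/2)[sin(31π/90+71π/180) + sin(31π/90-71π/180)]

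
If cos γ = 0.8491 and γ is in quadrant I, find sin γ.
sin γ = 0.5282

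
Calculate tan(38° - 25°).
tan(38° - 25°) = (tan 38° - tan 25°)/(1 + tan 38° tan 25°) = 0.2309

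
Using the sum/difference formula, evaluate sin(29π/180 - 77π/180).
sin(29π/180 - 77π/180) = sin 29π/180 cos 77π/180 - cos 29π/180 sin 77π/180 = -0.7431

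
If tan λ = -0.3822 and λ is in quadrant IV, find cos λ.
cos λ = 0.9341 (using tan²λ + 1 = sec²λ)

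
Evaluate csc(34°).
csc(34°) = 1.788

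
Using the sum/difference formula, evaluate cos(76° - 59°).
cos(76° - 59°) = cos 76° cos 59° + sin 76° sin 59° = 0.9563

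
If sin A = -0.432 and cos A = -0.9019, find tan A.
tan A = sin A / cos A = 0.479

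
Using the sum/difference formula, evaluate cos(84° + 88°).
cos(84° + 88°) = cos 84° cos 88° - sin 84° sin 88° = -0.9903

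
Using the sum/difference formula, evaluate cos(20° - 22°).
cos(20° - 22°) = cos 20° cos 22° + sin 20° sin 22° = 0.9994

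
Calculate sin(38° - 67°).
sin(38° - 67°) = sin 38° cos 67° - cos 38° sin 67° = -0.4848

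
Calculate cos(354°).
cos(354°) = 0.9945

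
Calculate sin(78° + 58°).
sin(78° + 58°) = sin 78° cos 58° + cos 78° sin 58° = 0.6947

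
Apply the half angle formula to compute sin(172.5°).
sin(172.5°) = √((1 - cos 345°)/2) = 0.1305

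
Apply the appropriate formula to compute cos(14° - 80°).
cos(14° - 80°) = cos 14° cos 80° + sin 14° sin 80° = 0.4067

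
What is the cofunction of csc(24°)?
csc(24°) = sec(90° - 24°) = sec(66°)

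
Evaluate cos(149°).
cos(149°) = -0.8572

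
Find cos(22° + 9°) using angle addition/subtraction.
cos(22° + 9°) = cos 22° cos 9° - sin 22° sin 9° = 0.8572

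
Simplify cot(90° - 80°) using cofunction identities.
cot(90° - 80°) = tan(80°)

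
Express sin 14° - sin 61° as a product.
sin 14° - sin 61° = 2 cos(37.5°) sin(-23.5°)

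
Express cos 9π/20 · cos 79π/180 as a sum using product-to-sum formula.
cos 9π/20 cos 79π/180 = (1/2)[cos(9π/20-79π/180) + cos(9π/20+79π/180)]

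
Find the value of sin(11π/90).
sin(11π/90) = 0.3746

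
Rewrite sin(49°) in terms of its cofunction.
sin(49°) = cos(90° - 49°) = cos(41°)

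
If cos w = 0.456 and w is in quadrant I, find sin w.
sin w = 0.89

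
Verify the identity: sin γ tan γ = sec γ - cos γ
RHS = 1/cos γ - cos γ = (1 - cos²γ)/cos γ = sin²γ/cos γ = sin γ · (sin γ/cos γ) = sin γ tan γ = LHS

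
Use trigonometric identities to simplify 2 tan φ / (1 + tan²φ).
2 tan φ / (1 + tan²φ) = sin(2φ) (using Double angle)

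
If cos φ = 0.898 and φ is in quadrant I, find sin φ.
sin φ = 0.44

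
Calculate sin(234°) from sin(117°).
sin(234°) = 2 sin 117° cos 117° = -0.809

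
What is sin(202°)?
sin(202°) = -0.3746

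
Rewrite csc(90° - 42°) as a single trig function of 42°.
csc(90° - 42°) = sec(42°)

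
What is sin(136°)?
sin(136°) = 0.6947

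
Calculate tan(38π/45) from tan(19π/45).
tan(38π/45) = 2 tan 19π/45 / (1 - tan²19π/45) = -0.5317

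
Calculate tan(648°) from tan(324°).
tan(648°) = 2 tan 324° / (1 - tan²324°) = -3.078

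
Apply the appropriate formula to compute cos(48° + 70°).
cos(48° + 70°) = cos 48° cos 70° - sin 48° sin 70° = -0.4695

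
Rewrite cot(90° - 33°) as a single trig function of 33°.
cot(90° - 33°) = tan(33°)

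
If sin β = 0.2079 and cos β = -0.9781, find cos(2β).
cos(2β) = cos²β - sin²β = 0.9135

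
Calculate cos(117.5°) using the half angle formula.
cos(117.5°) = -√((1 + cos 235°)/2) = -0.4617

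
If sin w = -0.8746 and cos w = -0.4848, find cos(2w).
cos(2w) = cos²w - sin²w = -0.5299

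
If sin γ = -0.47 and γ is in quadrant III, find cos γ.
cos γ = -0.8827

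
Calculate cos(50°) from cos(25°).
cos(50°) = cos²25° - sin²25° = 0.6428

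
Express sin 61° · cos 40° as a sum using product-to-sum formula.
sin 61° cos 40° = (1/2)[sin(61°+40°) + sin(61°-40°)]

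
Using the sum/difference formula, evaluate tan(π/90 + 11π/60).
tan(π/90 + 11π/60) = (tan π/90 + tan 11π/60)/(1 - tan π/90 tan 11π/60) = 0.7002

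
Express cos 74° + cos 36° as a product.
cos 74° + cos 36° = 2 cos(55°) cos(19°)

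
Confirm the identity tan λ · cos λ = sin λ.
LHS = (sin λ/cos λ) · cos λ = sin λ = RHS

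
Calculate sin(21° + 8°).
sin(21° + 8°) = sin 21° cos 8° + cos 21° sin 8° = 0.4848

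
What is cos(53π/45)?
cos(53π/45) = -0.848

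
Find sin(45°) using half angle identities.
sin(45°) = √((1 - cos 90°)/2) = √2/2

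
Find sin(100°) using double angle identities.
sin(100°) = 2 sin 50° cos 50° = 0.9848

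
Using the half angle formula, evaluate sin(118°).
sin(118°) = √((1 - cos 236°)/2) = 0.8829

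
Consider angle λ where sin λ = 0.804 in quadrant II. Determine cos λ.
cos λ = ±√(1 - sin²λ) = -0.5946 (negative in QII)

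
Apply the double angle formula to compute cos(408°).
cos(408°) = cos²204° - sin²204° = 0.6691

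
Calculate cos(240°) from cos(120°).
cos(240°) = cos²120° - sin²120° = -1/2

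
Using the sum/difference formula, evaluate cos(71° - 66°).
cos(71° - 66°) = cos 71° cos 66° + sin 71° sin 66° = 0.9962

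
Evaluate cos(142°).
cos(142°) = -0.788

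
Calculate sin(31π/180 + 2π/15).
sin(31π/180 + 2π/15) = sin 31π/180 cos 2π/15 + cos 31π/180 sin 2π/15 = 0.8192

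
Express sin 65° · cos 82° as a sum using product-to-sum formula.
sin 65° cos 82° = (1/2)[sin(65°+82°) + sin(65°-82°)]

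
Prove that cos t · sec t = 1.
LHS = cos t · (1/cos t) = 1 = RHS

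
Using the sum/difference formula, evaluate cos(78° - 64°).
cos(78° - 64°) = cos 78° cos 64° + sin 78° sin 64° = 0.9703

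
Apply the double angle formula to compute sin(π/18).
sin(π/18) = 2 sin π/36 cos π/36 = 0.1736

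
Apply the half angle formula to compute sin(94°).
sin(94°) = √((1 - cos 188°)/2) = 0.9976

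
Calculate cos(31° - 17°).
cos(31° - 17°) = cos 31° cos 17° + sin 31° sin 17° = 0.9703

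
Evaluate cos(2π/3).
cos(2π/3) = -1/2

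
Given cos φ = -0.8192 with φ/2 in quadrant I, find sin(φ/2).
sin(φ/2) = ±√((1 - cos φ)/2); positive since φ/2 ∈ QI, so sin(φ/2) = 0.9537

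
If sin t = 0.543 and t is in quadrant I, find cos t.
cos t = 0.8397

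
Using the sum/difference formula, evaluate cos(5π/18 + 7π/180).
cos(5π/18 + 7π/180) = cos 5π/18 cos 7π/180 - sin 5π/18 sin 7π/180 = 0.5446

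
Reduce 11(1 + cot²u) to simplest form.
11(1 + cot²u) = 11(csc²u) (using Pythagorean identity)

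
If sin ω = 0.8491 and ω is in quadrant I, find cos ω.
cos ω = 0.5282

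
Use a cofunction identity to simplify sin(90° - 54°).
sin(90° - 54°) = cos(54°)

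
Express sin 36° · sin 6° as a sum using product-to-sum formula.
sin 36° sin 6° = (1/2)[cos(36°-6°) - cos(36°+6°)]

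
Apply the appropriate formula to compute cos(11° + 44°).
cos(11° + 44°) = cos 11° cos 44° - sin 11° sin 44° = 0.5736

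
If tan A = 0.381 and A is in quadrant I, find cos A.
cos A = 0.9345 (using tan²A + 1 = sec²A)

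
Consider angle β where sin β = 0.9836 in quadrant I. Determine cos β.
cos β = √(1 - sin²β) = 0.1804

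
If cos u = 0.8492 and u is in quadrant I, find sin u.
sin u = 0.5281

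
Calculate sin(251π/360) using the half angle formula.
sin(251π/360) = √((1 - cos 251π/180)/2) = 0.8141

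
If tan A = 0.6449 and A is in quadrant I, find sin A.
sin A = 0.542 (using tan²A + 1 = sec²A)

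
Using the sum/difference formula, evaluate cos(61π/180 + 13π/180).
cos(61π/180 + 13π/180) = cos 61π/180 cos 13π/180 - sin 61π/180 sin 13π/180 = 0.2756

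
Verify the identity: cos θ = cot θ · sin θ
RHS = (cos θ/sin θ) · sin θ = cos θ = LHS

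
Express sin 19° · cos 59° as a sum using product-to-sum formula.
sin 19° cos 59° = (1/2)[sin(19°+59°) + sin(19°-59°)]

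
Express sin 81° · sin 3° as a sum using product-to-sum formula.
sin 81° sin 3° = (1/2)[cos(81°-3°) - cos(81°+3°)]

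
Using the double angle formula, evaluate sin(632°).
sin(632°) = 2 sin 316° cos 316° = -0.9994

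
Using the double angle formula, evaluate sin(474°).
sin(474°) = 2 sin 237° cos 237° = 0.9135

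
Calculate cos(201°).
cos(201°) = -0.9336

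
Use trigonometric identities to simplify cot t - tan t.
cot t - tan t = 2 cot(2t) (using Double angle)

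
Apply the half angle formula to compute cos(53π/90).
cos(53π/90) = -√((1 + cos 53π/45)/2) = -0.2756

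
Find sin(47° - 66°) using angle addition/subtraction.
sin(47° - 66°) = sin 47° cos 66° - cos 47° sin 66° = -0.3256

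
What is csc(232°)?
csc(232°) = -1.269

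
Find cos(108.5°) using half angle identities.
cos(108.5°) = -√((1 + cos 217°)/2) = -0.3173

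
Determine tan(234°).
tan(234°) = 1.376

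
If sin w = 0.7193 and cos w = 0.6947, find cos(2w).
cos(2w) = cos²w - sin²w = -0.03478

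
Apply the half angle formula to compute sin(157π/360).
sin(157π/360) = √((1 - cos 157π/180)/2) = 0.9799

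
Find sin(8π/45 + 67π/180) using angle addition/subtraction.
sin(8π/45 + 67π/180) = sin 8π/45 cos 67π/180 + cos 8π/45 sin 67π/180 = 0.9877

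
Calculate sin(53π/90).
sin(53π/90) = 0.9613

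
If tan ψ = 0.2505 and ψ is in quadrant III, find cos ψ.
cos ψ = -0.97 (using tan²ψ + 1 = sec²ψ)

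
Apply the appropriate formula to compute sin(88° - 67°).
sin(88° - 67°) = sin 88° cos 67° - cos 88° sin 67° = 0.3584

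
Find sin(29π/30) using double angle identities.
sin(29π/30) = 2 sin 29π/60 cos 29π/60 = 0.1045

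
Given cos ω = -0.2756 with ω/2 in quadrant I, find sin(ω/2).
sin(ω/2) = ±√((1 - cos ω)/2); positive since ω/2 ∈ QI, so sin(ω/2) = 0.7986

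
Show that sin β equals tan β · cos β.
RHS = (sin β/cos β) · cos β = sin β = LHS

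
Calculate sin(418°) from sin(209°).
sin(418°) = 2 sin 209° cos 209° = 0.848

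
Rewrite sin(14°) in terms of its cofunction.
sin(14°) = cos(90° - 14°) = cos(76°)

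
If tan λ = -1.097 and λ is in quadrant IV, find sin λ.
sin λ = -0.739 (using tan²λ + 1 = sec²λ)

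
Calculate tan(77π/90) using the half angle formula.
tan(77π/90) = sin 77π/45 / (1 + cos 77π/45) = -0.4877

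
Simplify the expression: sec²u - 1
sec²u - 1 = tan²u (using Pythagorean identity)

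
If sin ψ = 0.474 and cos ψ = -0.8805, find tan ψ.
tan ψ = sin ψ / cos ψ = -0.5383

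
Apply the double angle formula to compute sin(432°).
sin(432°) = 2 sin 216° cos 216° = 0.9511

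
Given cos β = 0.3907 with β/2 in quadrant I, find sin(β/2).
sin(β/2) = ±√((1 - cos β)/2); positive since β/2 ∈ QI, so sin(β/2) = 0.552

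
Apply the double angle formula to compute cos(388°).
cos(388°) = 2cos²194° - 1 = 0.8829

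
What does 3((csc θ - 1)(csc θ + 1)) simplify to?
3((csc θ - 1)(csc θ + 1)) = 3(cot²θ) (using Diff. of squares)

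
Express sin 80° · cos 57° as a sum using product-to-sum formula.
sin 80° cos 57° = (1/2)[sin(80°+57°) + sin(80°-57°)]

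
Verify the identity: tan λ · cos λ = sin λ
LHS = (sin λ/cos λ) · cos λ = sin λ = RHS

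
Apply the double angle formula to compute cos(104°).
cos(104°) = cos²52° - sin²52° = -0.2419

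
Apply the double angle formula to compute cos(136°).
cos(136°) = cos²68° - sin²68° = -0.7193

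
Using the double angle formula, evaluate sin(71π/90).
sin(71π/90) = 2 sin 71π/180 cos 71π/180 = 0.6157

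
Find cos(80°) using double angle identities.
cos(80°) = cos²40° - sin²40° = 0.1736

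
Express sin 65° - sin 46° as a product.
sin 65° - sin 46° = 2 cos(55.5°) sin(9.5°)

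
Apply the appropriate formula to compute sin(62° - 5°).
sin(62° - 5°) = sin 62° cos 5° - cos 62° sin 5° = 0.8387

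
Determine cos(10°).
cos(10°) = 0.9848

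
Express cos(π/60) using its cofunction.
cos(π/60) = sin(π/2 - π/60) = sin(29π/60)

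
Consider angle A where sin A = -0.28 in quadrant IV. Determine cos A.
cos A = √(1 - sin²A) = 0.96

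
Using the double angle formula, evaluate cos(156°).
cos(156°) = 1 - 2sin²78° = -0.9135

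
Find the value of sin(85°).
sin(85°) = 0.9962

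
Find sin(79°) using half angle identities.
sin(79°) = √((1 - cos 158°)/2) = 0.9816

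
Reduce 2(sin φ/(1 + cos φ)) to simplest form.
2(sin φ/(1 + cos φ)) = 2(tan(φ/2)) (using Half angle)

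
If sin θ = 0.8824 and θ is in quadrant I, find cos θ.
cos θ = 0.4705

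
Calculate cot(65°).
cot(65°) = 0.4663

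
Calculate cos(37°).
cos(37°) = 0.7986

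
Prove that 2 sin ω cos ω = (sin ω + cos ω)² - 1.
RHS = sin²ω + 2 sin ω cos ω + cos²ω - 1 = (sin²ω + cos²ω) + 2 sin ω cos ω - 1 = 1 + 2 sin ω cos ω - 1 = 2 sin ω cos ω = LHS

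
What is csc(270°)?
csc(270°) = -1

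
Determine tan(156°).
tan(156°) = -0.4452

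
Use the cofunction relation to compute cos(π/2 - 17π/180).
cos(π/2 - 17π/180) = sin(17π/180) = 0.2924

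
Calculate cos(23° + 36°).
cos(23° + 36°) = cos 23° cos 36° - sin 23° sin 36° = 0.515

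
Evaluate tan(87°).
tan(87°) = 19.08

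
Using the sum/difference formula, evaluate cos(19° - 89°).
cos(19° - 89°) = cos 19° cos 89° + sin 19° sin 89° = 0.342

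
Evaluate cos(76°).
cos(76°) = 0.2419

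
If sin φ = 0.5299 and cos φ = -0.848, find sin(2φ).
sin(2φ) = 2 sin φ cos φ = -0.8987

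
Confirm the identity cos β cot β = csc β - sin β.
RHS = 1/sin β - sin β = (1 - sin²β)/sin β = cos²β/sin β = cos β · (cos β/sin β) = cos β cot β = LHS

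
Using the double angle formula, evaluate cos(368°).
cos(368°) = cos²184° - sin²184° = 0.9903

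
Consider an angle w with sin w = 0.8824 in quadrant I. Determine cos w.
cos w = √(1 - sin²w) = 0.4705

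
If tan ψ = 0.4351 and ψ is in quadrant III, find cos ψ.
cos ψ = -0.917 (using tan²ψ + 1 = sec²ψ)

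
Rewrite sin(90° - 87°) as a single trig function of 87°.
sin(90° - 87°) = cos(87°)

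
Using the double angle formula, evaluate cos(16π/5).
cos(16π/5) = cos²8π/5 - sin²8π/5 = -0.809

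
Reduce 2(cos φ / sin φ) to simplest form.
2(cos φ / sin φ) = 2(cot φ) (using Quotient identity)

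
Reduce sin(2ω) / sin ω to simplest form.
sin(2ω) / sin ω = 2 cos ω (using Double angle)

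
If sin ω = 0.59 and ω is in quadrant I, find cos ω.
cos ω = 0.8074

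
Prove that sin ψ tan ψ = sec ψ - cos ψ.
RHS = 1/cos ψ - cos ψ = (1 - cos²ψ)/cos ψ = sin²ψ/cos ψ = sin ψ · (sin ψ/cos ψ) = sin ψ tan ψ = LHS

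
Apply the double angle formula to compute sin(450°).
sin(450°) = 2 sin 225° cos 225° = 1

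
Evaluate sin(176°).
sin(176°) = 0.06976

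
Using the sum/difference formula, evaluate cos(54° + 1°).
cos(54° + 1°) = cos 54° cos 1° - sin 54° sin 1° = 0.5736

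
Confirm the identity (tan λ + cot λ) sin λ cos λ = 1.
LHS = (sin λ/cos λ + cos λ/sin λ) sin λ cos λ = ((sin²λ + cos²λ)/(sin λ cos λ)) · sin λ cos λ = sin²λ + cos²λ = 1 = RHS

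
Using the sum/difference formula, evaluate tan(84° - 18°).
tan(84° - 18°) = (tan 84° - tan 18°)/(1 + tan 84° tan 18°) = 2.246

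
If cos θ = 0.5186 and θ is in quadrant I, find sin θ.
sin θ = 0.855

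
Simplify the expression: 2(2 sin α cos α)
2(2 sin α cos α) = 2(sin(2α)) (using Double angle)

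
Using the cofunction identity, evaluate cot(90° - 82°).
cot(90° - 82°) = tan(82°) = 7.115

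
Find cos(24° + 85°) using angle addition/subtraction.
cos(24° + 85°) = cos 24° cos 85° - sin 24° sin 85° = -0.3256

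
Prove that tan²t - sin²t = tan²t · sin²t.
LHS = sin²t/cos²t - sin²t = sin²t(1/cos²t - 1) = sin²t · (1 - cos²t)/cos²t = sin²t · sin²t/cos²t = sin²t · tan²t = RHS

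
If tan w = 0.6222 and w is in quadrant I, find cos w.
cos w = 0.8491 (using tan²w + 1 = sec²w)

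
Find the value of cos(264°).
cos(264°) = -0.1045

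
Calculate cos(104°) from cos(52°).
cos(104°) = 1 - 2sin²52° = -0.2419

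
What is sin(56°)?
sin(56°) = 0.829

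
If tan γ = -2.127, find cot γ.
cot γ = 1/tan γ = -0.4701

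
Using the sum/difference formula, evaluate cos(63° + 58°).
cos(63° + 58°) = cos 63° cos 58° - sin 63° sin 58° = -0.515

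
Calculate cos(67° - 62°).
cos(67° - 62°) = cos 67° cos 62° + sin 67° sin 62° = 0.9962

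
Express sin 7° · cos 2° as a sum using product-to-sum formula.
sin 7° cos 2° = (1/2)[sin(7°+2°) + sin(7°-2°)]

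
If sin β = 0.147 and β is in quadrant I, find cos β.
cos β = 0.9891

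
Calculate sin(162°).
sin(162°) = 0.309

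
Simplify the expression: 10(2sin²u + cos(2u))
10(2sin²u + cos(2u)) = 10 (using Double angle)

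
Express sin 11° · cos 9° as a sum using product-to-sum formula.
sin 11° cos 9° = (1/2)[sin(11°+9°) + sin(11°-9°)]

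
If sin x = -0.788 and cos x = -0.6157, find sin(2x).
sin(2x) = 2 sin x cos x = 0.9703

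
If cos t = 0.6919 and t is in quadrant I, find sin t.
sin t = 0.722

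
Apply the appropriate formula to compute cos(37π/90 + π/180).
cos(37π/90 + π/180) = cos 37π/90 cos π/180 - sin 37π/90 sin π/180 = (√6-√2)/4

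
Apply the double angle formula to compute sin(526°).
sin(526°) = 2 sin 263° cos 263° = 0.2419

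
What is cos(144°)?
cos(144°) = -0.809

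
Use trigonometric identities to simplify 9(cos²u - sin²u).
9(cos²u - sin²u) = 9(cos(2u)) (using Double angle)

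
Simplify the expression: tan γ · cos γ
tan γ · cos γ = sin γ (using Quotient identity)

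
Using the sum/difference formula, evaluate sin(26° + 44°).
sin(26° + 44°) = sin 26° cos 44° + cos 26° sin 44° = 0.9397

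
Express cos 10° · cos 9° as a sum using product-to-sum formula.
cos 10° cos 9° = (1/2)[cos(10°-9°) + cos(10°+9°)]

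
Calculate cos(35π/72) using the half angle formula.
cos(35π/72) = √((1 + cos 35π/36)/2) = 0.04362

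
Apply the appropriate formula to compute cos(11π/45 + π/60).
cos(11π/45 + π/60) = cos 11π/45 cos π/60 - sin 11π/45 sin π/60 = 0.682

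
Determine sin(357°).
sin(357°) = -0.05234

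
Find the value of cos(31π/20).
cos(31π/20) = 0.1564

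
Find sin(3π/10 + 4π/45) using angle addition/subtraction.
sin(3π/10 + 4π/45) = sin 3π/10 cos 4π/45 + cos 3π/10 sin 4π/45 = 0.9397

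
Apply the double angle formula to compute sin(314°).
sin(314°) = 2 sin 157° cos 157° = -0.7193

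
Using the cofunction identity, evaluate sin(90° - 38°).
sin(90° - 38°) = cos(38°) = 0.788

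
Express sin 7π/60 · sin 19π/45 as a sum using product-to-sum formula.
sin 7π/60 sin 19π/45 = (1/2)[cos(7π/60-19π/45) - cos(7π/60+19π/45)]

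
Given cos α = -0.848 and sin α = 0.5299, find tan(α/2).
tan(α/2) = sin α / (1 + cos α) = 3.486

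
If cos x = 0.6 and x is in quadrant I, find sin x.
sin x = 0.8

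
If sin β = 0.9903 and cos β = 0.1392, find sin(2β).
sin(2β) = 2 sin β cos β = 0.2757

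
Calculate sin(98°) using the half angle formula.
sin(98°) = √((1 - cos 196°)/2) = 0.9903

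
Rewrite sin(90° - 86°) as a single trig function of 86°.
sin(90° - 86°) = cos(86°)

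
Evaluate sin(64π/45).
sin(64π/45) = -0.9703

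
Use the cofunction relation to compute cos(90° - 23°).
cos(90° - 23°) = sin(23°) = 0.3907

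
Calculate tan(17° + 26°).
tan(17° + 26°) = (tan 17° + tan 26°)/(1 - tan 17° tan 26°) = 0.9325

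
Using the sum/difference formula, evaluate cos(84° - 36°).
cos(84° - 36°) = cos 84° cos 36° + sin 84° sin 36° = 0.6691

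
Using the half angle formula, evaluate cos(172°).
cos(172°) = -√((1 + cos 344°)/2) = -0.9903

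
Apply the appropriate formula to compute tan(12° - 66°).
tan(12° - 66°) = (tan 12° - tan 66°)/(1 + tan 12° tan 66°) = -1.376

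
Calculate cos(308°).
cos(308°) = 0.6157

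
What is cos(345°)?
cos(345°) = (√6+√2)/4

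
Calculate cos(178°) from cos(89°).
cos(178°) = cos²89° - sin²89° = -0.9994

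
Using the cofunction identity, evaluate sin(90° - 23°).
sin(90° - 23°) = cos(23°) = 0.9205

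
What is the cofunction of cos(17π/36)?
cos(17π/36) = sin(π/2 - 17π/36) = sin(π/36)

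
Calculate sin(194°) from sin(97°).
sin(194°) = 2 sin 97° cos 97° = -0.2419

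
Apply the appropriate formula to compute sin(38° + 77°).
sin(38° + 77°) = sin 38° cos 77° + cos 38° sin 77° = 0.9063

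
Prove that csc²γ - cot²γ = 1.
LHS = 1/sin²γ - cos²γ/sin²γ = (1 - cos²γ)/sin²γ = sin²γ/sin²γ = 1 = RHS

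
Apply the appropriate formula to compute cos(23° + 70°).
cos(23° + 70°) = cos 23° cos 70° - sin 23° sin 70° = -0.05234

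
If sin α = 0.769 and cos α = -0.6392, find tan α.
tan α = sin α / cos α = -1.203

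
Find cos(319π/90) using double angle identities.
cos(319π/90) = cos²319π/180 - sin²319π/180 = 0.1392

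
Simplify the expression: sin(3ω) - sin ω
sin(3ω) - sin ω = 2 cos(2ω) sin ω (using Sum-to-product)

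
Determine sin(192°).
sin(192°) = -0.2079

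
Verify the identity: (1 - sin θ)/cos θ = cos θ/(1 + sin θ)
LHS = (1 - sin θ)(1 + sin θ) / (cos θ(1 + sin θ)) = (1 - sin²θ) / (cos θ(1 + sin θ)) = cos²θ / (cos θ(1 + sin θ)) = cos θ/(1 + sin θ) = RHS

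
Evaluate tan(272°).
tan(272°) = -28.64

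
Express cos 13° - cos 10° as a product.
cos 13° - cos 10° = -2 sin(11.5°) sin(1.5°)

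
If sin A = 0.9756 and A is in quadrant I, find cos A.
cos A = 0.2196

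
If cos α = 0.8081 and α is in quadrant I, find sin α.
sin α = 0.589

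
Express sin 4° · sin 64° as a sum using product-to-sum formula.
sin 4° sin 64° = (1/2)[cos(4°-64°) - cos(4°+64°)]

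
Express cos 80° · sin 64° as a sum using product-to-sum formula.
cos 80° sin 64° = (1/2)[sin(80°+64°) - sin(80°-64°)]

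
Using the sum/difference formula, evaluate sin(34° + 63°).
sin(34° + 63°) = sin 34° cos 63° + cos 34° sin 63° = 0.9925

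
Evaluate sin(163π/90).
sin(163π/90) = -0.5592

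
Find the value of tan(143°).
tan(143°) = -0.7536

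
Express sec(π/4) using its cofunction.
sec(π/4) = csc(π/2 - π/4) = csc(π/4)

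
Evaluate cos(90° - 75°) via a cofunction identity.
cos(90° - 75°) = sin(75°) = (√6+√2)/4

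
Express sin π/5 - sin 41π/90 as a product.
sin π/5 - sin 41π/90 = 2 cos(59π/180) sin(-23π/180)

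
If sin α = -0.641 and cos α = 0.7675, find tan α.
tan α = sin α / cos α = -0.8352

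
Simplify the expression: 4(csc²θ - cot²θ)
4(csc²θ - cot²θ) = 4 (using Pythagorean identity)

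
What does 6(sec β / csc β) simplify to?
6(sec β / csc β) = 6(tan β) (using Reciprocal identities)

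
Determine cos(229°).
cos(229°) = -0.6561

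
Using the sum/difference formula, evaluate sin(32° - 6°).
sin(32° - 6°) = sin 32° cos 6° - cos 32° sin 6° = 0.4384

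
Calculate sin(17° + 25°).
sin(17° + 25°) = sin 17° cos 25° + cos 17° sin 25° = 0.6691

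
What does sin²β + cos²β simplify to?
sin²β + cos²β = 1 (using Pythagorean identity)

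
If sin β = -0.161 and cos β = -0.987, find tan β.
tan β = sin β / cos β = 0.1631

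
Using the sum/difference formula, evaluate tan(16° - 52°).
tan(16° - 52°) = (tan 16° - tan 52°)/(1 + tan 16° tan 52°) = -0.7265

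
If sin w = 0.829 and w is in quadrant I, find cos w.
cos w = 0.5592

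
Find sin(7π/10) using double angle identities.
sin(7π/10) = 2 sin 7π/20 cos 7π/20 = 0.809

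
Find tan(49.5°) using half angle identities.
tan(49.5°) = sin 99° / (1 + cos 99°) = 1.171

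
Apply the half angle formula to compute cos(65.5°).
cos(65.5°) = √((1 + cos 131°)/2) = 0.4147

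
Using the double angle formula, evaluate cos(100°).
cos(100°) = cos²50° - sin²50° = -0.1736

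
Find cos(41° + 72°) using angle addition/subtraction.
cos(41° + 72°) = cos 41° cos 72° - sin 41° sin 72° = -0.3907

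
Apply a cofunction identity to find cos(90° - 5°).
cos(90° - 5°) = sin(5°) = 0.08716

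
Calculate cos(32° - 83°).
cos(32° - 83°) = cos 32° cos 83° + sin 32° sin 83° = 0.6293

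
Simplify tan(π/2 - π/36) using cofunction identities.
tan(π/2 - π/36) = cot(π/36)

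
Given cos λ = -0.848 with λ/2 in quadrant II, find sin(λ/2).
sin(λ/2) = ±√((1 - cos λ)/2); positive since λ/2 ∈ QII, so sin(λ/2) = 0.9612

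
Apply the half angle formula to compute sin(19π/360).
sin(19π/360) = √((1 - cos 19π/180)/2) = 0.165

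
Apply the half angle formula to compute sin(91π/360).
sin(91π/360) = √((1 - cos 91π/180)/2) = 0.7133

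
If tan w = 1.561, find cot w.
cot w = 1/tan w = 0.6406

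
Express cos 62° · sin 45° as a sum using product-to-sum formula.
cos 62° sin 45° = (1/2)[sin(62°+45°) - sin(62°-45°)]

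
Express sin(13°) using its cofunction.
sin(13°) = cos(90° - 13°) = cos(77°)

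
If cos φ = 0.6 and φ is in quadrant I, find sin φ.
sin φ = 0.8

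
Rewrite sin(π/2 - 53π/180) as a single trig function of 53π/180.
sin(π/2 - 53π/180) = cos(53π/180)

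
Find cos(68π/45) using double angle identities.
cos(68π/45) = cos²34π/45 - sin²34π/45 = 0.0349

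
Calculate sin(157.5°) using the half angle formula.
sin(157.5°) = √((1 - cos 315°)/2) = √(2-√2)/2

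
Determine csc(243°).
csc(243°) = -1.122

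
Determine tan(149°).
tan(149°) = -0.6009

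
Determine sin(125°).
sin(125°) = 0.8192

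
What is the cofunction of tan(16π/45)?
tan(16π/45) = cot(π/2 - 16π/45) = cot(13π/90)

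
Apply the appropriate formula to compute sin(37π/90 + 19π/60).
sin(37π/90 + 19π/60) = sin 37π/90 cos 19π/60 + cos 37π/90 sin 19π/60 = 0.7547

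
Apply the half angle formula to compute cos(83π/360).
cos(83π/360) = √((1 + cos 83π/180)/2) = 0.749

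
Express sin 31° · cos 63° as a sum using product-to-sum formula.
sin 31° cos 63° = (1/2)[sin(31°+63°) + sin(31°-63°)]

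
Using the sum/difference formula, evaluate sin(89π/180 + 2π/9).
sin(89π/180 + 2π/9) = sin 89π/180 cos 2π/9 + cos 89π/180 sin 2π/9 = 0.7771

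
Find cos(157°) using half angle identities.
cos(157°) = -√((1 + cos 314°)/2) = -0.9205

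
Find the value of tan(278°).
tan(278°) = -7.115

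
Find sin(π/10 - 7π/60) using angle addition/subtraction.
sin(π/10 - 7π/60) = sin π/10 cos 7π/60 - cos π/10 sin 7π/60 = -0.05234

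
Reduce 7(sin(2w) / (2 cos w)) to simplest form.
7(sin(2w) / (2 cos w)) = 7(sin w) (using Double angle)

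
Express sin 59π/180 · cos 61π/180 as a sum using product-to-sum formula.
sin 59π/180 cos 61π/180 = (1/2)[sin(59π/180+61π/180) + sin(59π/180-61π/180)]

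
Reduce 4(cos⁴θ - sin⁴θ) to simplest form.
4(cos⁴θ - sin⁴θ) = 4(cos(2θ)) (using Factoring + double angle)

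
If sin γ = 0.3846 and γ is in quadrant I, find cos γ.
cos γ = 0.9231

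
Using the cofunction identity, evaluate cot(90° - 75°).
cot(90° - 75°) = tan(75°) = 2+√3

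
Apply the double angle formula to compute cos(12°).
cos(12°) = cos²6° - sin²6° = 0.9781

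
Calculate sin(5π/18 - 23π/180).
sin(5π/18 - 23π/180) = sin 5π/18 cos 23π/180 - cos 5π/18 sin 23π/180 = 0.454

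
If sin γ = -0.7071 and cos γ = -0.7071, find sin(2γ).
sin(2γ) = 2 sin γ cos γ = 1.0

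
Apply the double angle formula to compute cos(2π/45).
cos(2π/45) = cos²π/45 - sin²π/45 = 0.9903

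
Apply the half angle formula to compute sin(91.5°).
sin(91.5°) = √((1 - cos 183°)/2) = 0.9997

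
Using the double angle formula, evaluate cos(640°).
cos(640°) = cos²320° - sin²320° = 0.1736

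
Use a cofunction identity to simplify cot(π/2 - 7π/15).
cot(π/2 - 7π/15) = tan(7π/15)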